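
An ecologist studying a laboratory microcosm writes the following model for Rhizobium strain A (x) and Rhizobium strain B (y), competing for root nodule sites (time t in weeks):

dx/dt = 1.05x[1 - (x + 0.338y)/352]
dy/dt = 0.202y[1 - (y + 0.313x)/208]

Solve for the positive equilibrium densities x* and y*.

Setting both brackets to zero gives the nullclines x + 0.338y = 352 and 0.313x + y = 208.
Substituting y = 208 - 0.313x into the first: x(1 - 0.338·0.313) = 352 - 0.338·208.
So x* = 282/0.894 = 315, and then y* = 208 - 0.313·315 = 109.

x* ≈ 315, y* ≈ 109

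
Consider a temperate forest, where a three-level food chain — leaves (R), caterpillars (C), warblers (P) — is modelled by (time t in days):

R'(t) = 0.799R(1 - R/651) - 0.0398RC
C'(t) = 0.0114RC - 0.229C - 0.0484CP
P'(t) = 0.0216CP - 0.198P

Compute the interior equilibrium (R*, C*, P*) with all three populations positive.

From dP/dt = 0: 0.0216C* = 0.198, so C* = 9.17.
From dR/dt = 0: 0.799(1 - R*/651) = 0.0398·9.17, giving R* = 651·(1 - 0.457) = 354.
From dC/dt = 0: 0.0114·354 - 0.229 = 0.0484P*, so P* = 3.8/0.0484 = 78.6.

R* ≈ 354, C* ≈ 9.17, P* ≈ 78.6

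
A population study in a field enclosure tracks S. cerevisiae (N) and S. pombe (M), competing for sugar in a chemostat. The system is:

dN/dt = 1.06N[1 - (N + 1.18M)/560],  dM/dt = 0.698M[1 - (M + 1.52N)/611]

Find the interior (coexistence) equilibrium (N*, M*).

N* ≈ 203, M* ≈ 303

Setting both brackets to zero gives the nullclines N + 1.18M = 560 and 1.52N + M = 611.
Substituting M = 611 - 1.52N into the first: N(1 - 1.18·1.52) = 560 - 1.18·611.
So N* = -161/-0.794 = 203, and then M* = 611 - 1.52·203 = 303.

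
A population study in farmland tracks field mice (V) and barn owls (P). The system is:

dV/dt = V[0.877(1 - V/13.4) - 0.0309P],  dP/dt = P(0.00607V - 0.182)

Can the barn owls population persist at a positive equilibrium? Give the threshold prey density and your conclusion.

The predator equation gives dP/dt > 0 only when V > 0.182/0.00607 = 30.
Without the predator, V → K = 13.4. Since 13.4 < 30, the predator cannot invade.

Threshold V = 30; K < 30, so no, the predator goes extinct.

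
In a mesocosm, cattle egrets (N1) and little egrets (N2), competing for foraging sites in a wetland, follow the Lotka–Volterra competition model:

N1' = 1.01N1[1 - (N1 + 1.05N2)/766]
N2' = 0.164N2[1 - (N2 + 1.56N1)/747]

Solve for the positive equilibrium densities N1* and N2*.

Setting both brackets to zero gives the nullclines N1 + 1.05N2 = 766 and 1.56N1 + N2 = 747.
Substituting N2 = 747 - 1.56N1 into the first: N1(1 - 1.05·1.56) = 766 - 1.05·747.
So N1* = -18.4/-0.638 = 28.8, and then N2* = 747 - 1.56·28.8 = 702.

N1* ≈ 28.8, N2* ≈ 702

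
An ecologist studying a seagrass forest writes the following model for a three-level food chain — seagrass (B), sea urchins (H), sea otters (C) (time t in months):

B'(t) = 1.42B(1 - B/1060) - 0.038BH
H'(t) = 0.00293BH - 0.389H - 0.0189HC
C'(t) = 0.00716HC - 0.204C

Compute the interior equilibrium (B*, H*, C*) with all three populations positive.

From dC/dt = 0: 0.00716H* = 0.204, so H* = 28.5.
From dB/dt = 0: 1.42(1 - B*/1060) = 0.038·28.5, giving B* = 1060·(1 - 0.762) = 252.
From dH/dt = 0: 0.00293·252 - 0.389 = 0.0189C*, so C* = 0.349/0.0189 = 18.5.

B* ≈ 252, H* ≈ 28.5, C* ≈ 18.5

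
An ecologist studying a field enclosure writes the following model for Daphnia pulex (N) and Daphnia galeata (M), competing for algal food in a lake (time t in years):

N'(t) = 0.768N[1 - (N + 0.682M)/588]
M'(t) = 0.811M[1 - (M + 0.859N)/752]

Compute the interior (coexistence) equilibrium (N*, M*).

Setting both brackets to zero gives the nullclines N + 0.682M = 588 and 0.859N + M = 752.
Substituting M = 752 - 0.859N into the first: N(1 - 0.682·0.859) = 588 - 0.682·752.
So N* = 75.1/0.414 = 181, and then M* = 752 - 0.859·181 = 596.

N* ≈ 181, M* ≈ 596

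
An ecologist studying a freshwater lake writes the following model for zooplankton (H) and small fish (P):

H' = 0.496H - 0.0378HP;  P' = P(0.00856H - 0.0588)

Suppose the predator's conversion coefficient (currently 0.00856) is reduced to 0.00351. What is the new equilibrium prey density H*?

At the interior fixed point, setting dP/dt = 0 with P > 0 fixes H* = (predator death rate)/(HP coefficient) — independent of the other coefficients.
With the change, H* = 0.0588/0.00351 = 16.8; it rises from 6.87.

H* ≈ 16.8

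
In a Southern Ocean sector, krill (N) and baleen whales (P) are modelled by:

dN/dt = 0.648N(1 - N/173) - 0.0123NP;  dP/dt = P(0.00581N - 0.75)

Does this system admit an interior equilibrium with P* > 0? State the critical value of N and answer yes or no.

The predator equation gives dP/dt > 0 only when N > 0.75/0.00581 = 129.
Without the predator, N → K = 173. Since 173 > 129, the predator can invade and persist.

Threshold N = 129; K > 129, so yes, the predator persists.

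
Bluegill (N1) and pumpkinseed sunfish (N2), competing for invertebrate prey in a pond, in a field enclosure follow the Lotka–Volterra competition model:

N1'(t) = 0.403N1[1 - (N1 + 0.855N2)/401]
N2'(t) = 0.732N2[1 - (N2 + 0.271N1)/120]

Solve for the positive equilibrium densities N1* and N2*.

N1* ≈ 388, N2* ≈ 14.7

Setting both brackets to zero gives the nullclines N1 + 0.855N2 = 401 and 0.271N1 + N2 = 120.
Substituting N2 = 120 - 0.271N1 into the first: N1(1 - 0.855·0.271) = 401 - 0.855·120.
So N1* = 298/0.768 = 388, and then N2* = 120 - 0.271·388 = 14.7.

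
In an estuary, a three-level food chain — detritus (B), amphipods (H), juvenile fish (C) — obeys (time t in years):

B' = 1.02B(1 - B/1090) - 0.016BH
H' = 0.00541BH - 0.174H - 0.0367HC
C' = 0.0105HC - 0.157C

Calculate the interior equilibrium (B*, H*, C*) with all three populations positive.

From dC/dt = 0: 0.0105H* = 0.157, so H* = 15.
From dB/dt = 0: 1.02(1 - B*/1090) = 0.016·15, giving B* = 1090·(1 - 0.235) = 834.
From dH/dt = 0: 0.00541·834 - 0.174 = 0.0367C*, so C* = 4.34/0.0367 = 118.

B* ≈ 834, H* ≈ 15, C* ≈ 118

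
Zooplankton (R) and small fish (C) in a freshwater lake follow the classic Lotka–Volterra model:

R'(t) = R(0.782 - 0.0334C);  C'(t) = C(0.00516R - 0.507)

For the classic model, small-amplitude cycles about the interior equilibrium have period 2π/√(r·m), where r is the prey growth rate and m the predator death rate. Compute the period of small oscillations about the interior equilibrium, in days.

T ≈ 9.98 days

Here r = 0.782 and m = 0.507, so r·m = 0.396.
ω = √0.396 = 0.63 per day, hence T = 2π/ω ≈ 9.98 days.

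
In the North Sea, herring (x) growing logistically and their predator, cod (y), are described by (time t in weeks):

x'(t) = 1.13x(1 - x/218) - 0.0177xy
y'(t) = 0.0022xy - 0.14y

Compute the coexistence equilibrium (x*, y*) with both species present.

From dy/dt = 0 with y > 0: 0.0022x* = 0.14, so x* = 63.6.
Substitute into dx/dt = 0: 1.13(1 - 63.6/218) = 0.0177y*.
The bracket is 0.708, giving y* = 0.8/0.0177 = 45.2.

x* ≈ 63.6, y* ≈ 45.2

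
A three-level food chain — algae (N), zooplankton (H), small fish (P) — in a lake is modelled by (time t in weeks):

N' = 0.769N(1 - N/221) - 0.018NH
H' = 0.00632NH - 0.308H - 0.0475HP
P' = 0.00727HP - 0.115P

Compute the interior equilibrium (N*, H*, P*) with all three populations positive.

From dP/dt = 0: 0.00727H* = 0.115, so H* = 15.8.
From dN/dt = 0: 0.769(1 - N*/221) = 0.018·15.8, giving N* = 221·(1 - 0.37) = 139.
From dH/dt = 0: 0.00632·139 - 0.308 = 0.0475P*, so P* = 0.572/0.0475 = 12.

N* ≈ 139, H* ≈ 15.8, P* ≈ 12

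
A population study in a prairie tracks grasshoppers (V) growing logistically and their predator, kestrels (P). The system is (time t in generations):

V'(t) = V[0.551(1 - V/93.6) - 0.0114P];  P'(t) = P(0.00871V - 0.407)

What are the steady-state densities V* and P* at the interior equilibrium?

V* ≈ 46.7, P* ≈ 24.2

From dP/dt = 0 with P > 0: 0.00871V* = 0.407, so V* = 46.7.
Substitute into dV/dt = 0: 0.551(1 - 46.7/93.6) = 0.0114P*.
The bracket is 0.501, giving P* = 0.276/0.0114 = 24.2.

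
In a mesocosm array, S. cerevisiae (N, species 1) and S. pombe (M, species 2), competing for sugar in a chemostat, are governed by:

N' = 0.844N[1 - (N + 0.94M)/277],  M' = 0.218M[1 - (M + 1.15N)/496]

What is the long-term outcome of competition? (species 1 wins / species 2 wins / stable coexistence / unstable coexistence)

species 2 excludes species 1

Compare the nullcline intercepts: K1/α12 = 277/0.94 = 295 < K2 = 496; K2/α21 = 496/1.15 = 431 > K1 = 277.
Since the inequalities point opposite ways, species 2 can invade but species 1 cannot.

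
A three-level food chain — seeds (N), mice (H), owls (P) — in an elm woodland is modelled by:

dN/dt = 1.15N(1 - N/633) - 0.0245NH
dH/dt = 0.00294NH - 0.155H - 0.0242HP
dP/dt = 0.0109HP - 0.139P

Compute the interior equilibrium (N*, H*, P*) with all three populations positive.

N* ≈ 461, H* ≈ 12.8, P* ≈ 49.6

From dP/dt = 0: 0.0109H* = 0.139, so H* = 12.8.
From dN/dt = 0: 1.15(1 - N*/633) = 0.0245·12.8, giving N* = 633·(1 - 0.272) = 461.
From dH/dt = 0: 0.00294·461 - 0.155 = 0.0242P*, so P* = 1.2/0.0242 = 49.6.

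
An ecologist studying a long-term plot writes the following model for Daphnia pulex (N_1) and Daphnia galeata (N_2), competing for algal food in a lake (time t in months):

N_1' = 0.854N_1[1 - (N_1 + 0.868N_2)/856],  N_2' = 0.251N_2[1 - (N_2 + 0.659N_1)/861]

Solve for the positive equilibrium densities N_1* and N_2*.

N_1* ≈ 254, N_2* ≈ 694

Setting both brackets to zero gives the nullclines N_1 + 0.868N_2 = 856 and 0.659N_1 + N_2 = 861.
Substituting N_2 = 861 - 0.659N_1 into the first: N_1(1 - 0.868·0.659) = 856 - 0.868·861.
So N_1* = 109/0.428 = 254, and then N_2* = 861 - 0.659·254 = 694.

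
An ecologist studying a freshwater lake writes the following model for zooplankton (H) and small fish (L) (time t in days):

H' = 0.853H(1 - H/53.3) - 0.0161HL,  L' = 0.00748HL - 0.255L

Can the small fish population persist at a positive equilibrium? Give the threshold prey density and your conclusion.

The predator equation gives dL/dt > 0 only when H > 0.255/0.00748 = 34.1.
Without the predator, H → K = 53.3. Since 53.3 > 34.1, the predator can invade and persist.

Threshold H = 34.1; K > 34.1, so yes, the predator persists.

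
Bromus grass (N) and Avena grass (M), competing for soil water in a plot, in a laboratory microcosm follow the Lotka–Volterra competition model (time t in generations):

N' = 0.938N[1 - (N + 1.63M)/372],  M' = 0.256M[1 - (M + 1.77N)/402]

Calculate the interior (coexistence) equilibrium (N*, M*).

N* ≈ 150, M* ≈ 136

Setting both brackets to zero gives the nullclines N + 1.63M = 372 and 1.77N + M = 402.
Substituting M = 402 - 1.77N into the first: N(1 - 1.63·1.77) = 372 - 1.63·402.
So N* = -283/-1.89 = 150, and then M* = 402 - 1.77·150 = 136.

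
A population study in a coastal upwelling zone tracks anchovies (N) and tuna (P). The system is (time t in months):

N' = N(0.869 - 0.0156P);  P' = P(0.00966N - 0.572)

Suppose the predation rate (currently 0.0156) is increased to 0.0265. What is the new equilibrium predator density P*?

P* ≈ 32.8

At the interior fixed point, setting dN/dt = 0 with N > 0 fixes P* = (prey growth rate)/(NP coefficient) — independent of the other coefficients.
With the change, P* = 0.869/0.0265 = 32.8; it falls from 55.7.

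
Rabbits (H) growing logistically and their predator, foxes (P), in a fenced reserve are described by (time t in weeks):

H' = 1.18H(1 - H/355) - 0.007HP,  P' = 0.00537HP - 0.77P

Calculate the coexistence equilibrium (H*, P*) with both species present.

H* ≈ 143, P* ≈ 100

From dP/dt = 0 with P > 0: 0.00537H* = 0.77, so H* = 143.
Substitute into dH/dt = 0: 1.18(1 - 143/355) = 0.007P*.
The bracket is 0.596, giving P* = 0.703/0.007 = 100.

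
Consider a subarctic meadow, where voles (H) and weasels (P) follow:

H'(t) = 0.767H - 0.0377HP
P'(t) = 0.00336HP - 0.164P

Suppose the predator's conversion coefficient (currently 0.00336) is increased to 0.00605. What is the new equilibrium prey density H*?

H* ≈ 27.1

At the interior fixed point, setting dP/dt = 0 with P > 0 fixes H* = (predator death rate)/(HP coefficient) — independent of the other coefficients.
With the change, H* = 0.164/0.00605 = 27.1; it falls from 48.8.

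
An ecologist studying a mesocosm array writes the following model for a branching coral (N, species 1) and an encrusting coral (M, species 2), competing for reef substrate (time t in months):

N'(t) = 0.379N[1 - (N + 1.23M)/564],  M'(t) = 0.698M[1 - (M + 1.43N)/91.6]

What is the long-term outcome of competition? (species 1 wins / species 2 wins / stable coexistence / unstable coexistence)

species 1 excludes species 2

Compare the nullcline intercepts: K1/α12 = 564/1.23 = 459 > K2 = 91.6; K2/α21 = 91.6/1.43 = 64.1 < K1 = 564.
Since the inequalities point opposite ways, species 1 can invade but species 2 cannot.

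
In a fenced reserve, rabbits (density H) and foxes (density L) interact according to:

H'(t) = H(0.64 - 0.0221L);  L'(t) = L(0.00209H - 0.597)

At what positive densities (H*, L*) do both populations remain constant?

H* ≈ 286, L* ≈ 29

Set dL/dt = 0 with L > 0: 0.00209H - 0.597 = 0, so H* = 0.597/0.00209 = 286.
Set dH/dt = 0 with H > 0: 0.64 - 0.0221L = 0, so L* = 0.64/0.0221 = 29.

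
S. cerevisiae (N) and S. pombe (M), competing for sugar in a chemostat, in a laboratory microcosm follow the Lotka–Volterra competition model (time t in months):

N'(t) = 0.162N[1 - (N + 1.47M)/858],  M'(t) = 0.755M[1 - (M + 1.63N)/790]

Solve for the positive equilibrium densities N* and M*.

Setting both brackets to zero gives the nullclines N + 1.47M = 858 and 1.63N + M = 790.
Substituting M = 790 - 1.63N into the first: N(1 - 1.47·1.63) = 858 - 1.47·790.
So N* = -303/-1.4 = 217, and then M* = 790 - 1.63·217 = 436.

N* ≈ 217, M* ≈ 436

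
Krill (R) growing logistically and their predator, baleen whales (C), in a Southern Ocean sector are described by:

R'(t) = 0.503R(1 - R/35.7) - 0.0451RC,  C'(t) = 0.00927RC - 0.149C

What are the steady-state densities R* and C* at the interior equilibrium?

From dC/dt = 0 with C > 0: 0.00927R* = 0.149, so R* = 16.1.
Substitute into dR/dt = 0: 0.503(1 - 16.1/35.7) = 0.0451C*.
The bracket is 0.55, giving C* = 0.277/0.0451 = 6.13.

R* ≈ 16.1, C* ≈ 6.13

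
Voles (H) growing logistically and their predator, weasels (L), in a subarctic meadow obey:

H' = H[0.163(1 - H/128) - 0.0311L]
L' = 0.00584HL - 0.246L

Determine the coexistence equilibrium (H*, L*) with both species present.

From dL/dt = 0 with L > 0: 0.00584H* = 0.246, so H* = 42.1.
Substitute into dH/dt = 0: 0.163(1 - 42.1/128) = 0.0311L*.
The bracket is 0.671, giving L* = 0.109/0.0311 = 3.52.

H* ≈ 42.1, L* ≈ 3.52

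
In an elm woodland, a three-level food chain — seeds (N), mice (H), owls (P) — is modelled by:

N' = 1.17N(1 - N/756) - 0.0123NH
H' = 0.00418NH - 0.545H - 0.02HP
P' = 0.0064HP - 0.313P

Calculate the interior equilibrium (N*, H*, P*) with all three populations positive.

From dP/dt = 0: 0.0064H* = 0.313, so H* = 48.9.
From dN/dt = 0: 1.17(1 - N*/756) = 0.0123·48.9, giving N* = 756·(1 - 0.514) = 367.
From dH/dt = 0: 0.00418·367 - 0.545 = 0.02P*, so P* = 0.99/0.02 = 49.5.

N* ≈ 367, H* ≈ 48.9, P* ≈ 49.5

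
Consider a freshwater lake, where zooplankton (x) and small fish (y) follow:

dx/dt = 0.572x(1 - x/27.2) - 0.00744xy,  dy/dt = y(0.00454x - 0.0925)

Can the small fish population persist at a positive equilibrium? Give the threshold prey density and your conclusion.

The predator equation gives dy/dt > 0 only when x > 0.0925/0.00454 = 20.4.
Without the predator, x → K = 27.2. Since 27.2 > 20.4, the predator can invade and persist.

Threshold x = 20.4; K > 20.4, so yes, the predator persists.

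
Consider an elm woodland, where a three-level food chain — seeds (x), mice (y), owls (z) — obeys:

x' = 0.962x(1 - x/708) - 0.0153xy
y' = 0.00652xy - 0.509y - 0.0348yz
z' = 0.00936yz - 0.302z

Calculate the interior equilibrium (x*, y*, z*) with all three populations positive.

From dz/dt = 0: 0.00936y* = 0.302, so y* = 32.3.
From dx/dt = 0: 0.962(1 - x*/708) = 0.0153·32.3, giving x* = 708·(1 - 0.513) = 345.
From dy/dt = 0: 0.00652·345 - 0.509 = 0.0348z*, so z* = 1.74/0.0348 = 50.

x* ≈ 345, y* ≈ 32.3, z* ≈ 50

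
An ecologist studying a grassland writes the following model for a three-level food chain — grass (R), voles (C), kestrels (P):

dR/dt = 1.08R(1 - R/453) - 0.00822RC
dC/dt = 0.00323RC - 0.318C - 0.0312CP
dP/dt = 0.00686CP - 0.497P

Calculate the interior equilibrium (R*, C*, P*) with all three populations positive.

From dP/dt = 0: 0.00686C* = 0.497, so C* = 72.4.
From dR/dt = 0: 1.08(1 - R*/453) = 0.00822·72.4, giving R* = 453·(1 - 0.551) = 203.
From dC/dt = 0: 0.00323·203 - 0.318 = 0.0312P*, so P* = 0.338/0.0312 = 10.8.

R* ≈ 203, C* ≈ 72.4, P* ≈ 10.8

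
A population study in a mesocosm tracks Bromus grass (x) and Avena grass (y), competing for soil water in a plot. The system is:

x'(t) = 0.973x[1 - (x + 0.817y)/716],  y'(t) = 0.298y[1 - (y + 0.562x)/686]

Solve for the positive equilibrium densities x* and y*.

Setting both brackets to zero gives the nullclines x + 0.817y = 716 and 0.562x + y = 686.
Substituting y = 686 - 0.562x into the first: x(1 - 0.817·0.562) = 716 - 0.817·686.
So x* = 156/0.541 = 288, and then y* = 686 - 0.562·288 = 524.

x* ≈ 288, y* ≈ 524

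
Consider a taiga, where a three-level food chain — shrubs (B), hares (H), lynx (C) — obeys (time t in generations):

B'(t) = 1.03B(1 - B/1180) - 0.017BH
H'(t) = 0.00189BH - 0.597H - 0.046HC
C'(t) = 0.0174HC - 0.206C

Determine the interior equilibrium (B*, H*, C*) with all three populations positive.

B* ≈ 949, H* ≈ 11.8, C* ≈ 26

From dC/dt = 0: 0.0174H* = 0.206, so H* = 11.8.
From dB/dt = 0: 1.03(1 - B*/1180) = 0.017·11.8, giving B* = 1180·(1 - 0.195) = 949.
From dH/dt = 0: 0.00189·949 - 0.597 = 0.046C*, so C* = 1.2/0.046 = 26.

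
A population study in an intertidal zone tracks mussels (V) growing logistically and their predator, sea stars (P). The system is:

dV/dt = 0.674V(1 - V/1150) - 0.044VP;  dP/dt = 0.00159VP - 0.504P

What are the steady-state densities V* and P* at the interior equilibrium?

V* ≈ 317, P* ≈ 11.1

From dP/dt = 0 with P > 0: 0.00159V* = 0.504, so V* = 317.
Substitute into dV/dt = 0: 0.674(1 - 317/1150) = 0.044P*.
The bracket is 0.724, giving P* = 0.488/0.044 = 11.1.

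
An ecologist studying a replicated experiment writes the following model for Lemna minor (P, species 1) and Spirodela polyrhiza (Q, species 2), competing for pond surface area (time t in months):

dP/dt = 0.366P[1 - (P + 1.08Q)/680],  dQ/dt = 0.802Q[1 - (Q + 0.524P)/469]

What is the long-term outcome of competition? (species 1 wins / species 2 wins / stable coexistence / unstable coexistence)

stable coexistence

Compare the nullcline intercepts: K1/α12 = 680/1.08 = 630 > K2 = 469; K2/α21 = 469/0.524 = 895 > K1 = 680.
Since both inequalities hold, each species can invade when rare, so the interior equilibrium is stable.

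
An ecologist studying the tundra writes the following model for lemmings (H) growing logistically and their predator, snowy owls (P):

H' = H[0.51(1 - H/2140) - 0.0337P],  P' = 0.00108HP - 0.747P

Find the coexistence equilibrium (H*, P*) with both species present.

From dP/dt = 0 with P > 0: 0.00108H* = 0.747, so H* = 692.
Substitute into dH/dt = 0: 0.51(1 - 692/2140) = 0.0337P*.
The bracket is 0.677, giving P* = 0.345/0.0337 = 10.2.

H* ≈ 692, P* ≈ 10.2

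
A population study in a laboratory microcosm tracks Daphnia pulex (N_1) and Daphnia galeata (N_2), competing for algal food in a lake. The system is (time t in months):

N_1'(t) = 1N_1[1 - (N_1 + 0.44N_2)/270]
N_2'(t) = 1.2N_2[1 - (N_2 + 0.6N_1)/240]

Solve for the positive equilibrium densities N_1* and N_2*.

N_1* ≈ 223, N_2* ≈ 106

Setting both brackets to zero gives the nullclines N_1 + 0.44N_2 = 270 and 0.6N_1 + N_2 = 240.
Substituting N_2 = 240 - 0.6N_1 into the first: N_1(1 - 0.44·0.6) = 270 - 0.44·240.
So N_1* = 164/0.736 = 223, and then N_2* = 240 - 0.6·223 = 106.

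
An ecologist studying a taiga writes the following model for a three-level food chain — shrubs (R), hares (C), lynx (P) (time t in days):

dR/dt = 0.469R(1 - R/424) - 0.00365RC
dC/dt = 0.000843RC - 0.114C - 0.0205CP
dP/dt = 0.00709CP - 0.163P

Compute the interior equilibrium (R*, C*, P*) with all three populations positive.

From dP/dt = 0: 0.00709C* = 0.163, so C* = 23.
From dR/dt = 0: 0.469(1 - R*/424) = 0.00365·23, giving R* = 424·(1 - 0.179) = 348.
From dC/dt = 0: 0.000843·348 - 0.114 = 0.0205P*, so P* = 0.179/0.0205 = 8.76.

R* ≈ 348, C* ≈ 23, P* ≈ 8.76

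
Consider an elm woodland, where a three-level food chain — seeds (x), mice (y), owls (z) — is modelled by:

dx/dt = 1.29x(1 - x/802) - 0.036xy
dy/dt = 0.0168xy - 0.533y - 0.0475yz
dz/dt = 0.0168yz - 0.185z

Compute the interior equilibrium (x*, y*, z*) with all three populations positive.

x* ≈ 556, y* ≈ 11, z* ≈ 185

From dz/dt = 0: 0.0168y* = 0.185, so y* = 11.
From dx/dt = 0: 1.29(1 - x*/802) = 0.036·11, giving x* = 802·(1 - 0.307) = 556.
From dy/dt = 0: 0.0168·556 - 0.533 = 0.0475z*, so z* = 8.8/0.0475 = 185.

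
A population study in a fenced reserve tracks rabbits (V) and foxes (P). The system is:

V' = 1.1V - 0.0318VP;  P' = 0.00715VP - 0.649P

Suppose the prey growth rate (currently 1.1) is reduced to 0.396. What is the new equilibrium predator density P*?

P* ≈ 12.5

At the interior fixed point, setting dV/dt = 0 with V > 0 fixes P* = (prey growth rate)/(VP coefficient) — independent of the other coefficients.
With the change, P* = 0.396/0.0318 = 12.5; it falls from 34.6.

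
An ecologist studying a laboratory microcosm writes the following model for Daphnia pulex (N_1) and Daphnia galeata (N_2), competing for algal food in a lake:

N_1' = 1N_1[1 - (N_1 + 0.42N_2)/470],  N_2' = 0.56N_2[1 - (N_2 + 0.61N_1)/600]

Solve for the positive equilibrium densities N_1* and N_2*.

N_1* ≈ 293, N_2* ≈ 421

Setting both brackets to zero gives the nullclines N_1 + 0.42N_2 = 470 and 0.61N_1 + N_2 = 600.
Substituting N_2 = 600 - 0.61N_1 into the first: N_1(1 - 0.42·0.61) = 470 - 0.42·600.
So N_1* = 218/0.744 = 293, and then N_2* = 600 - 0.61·293 = 421.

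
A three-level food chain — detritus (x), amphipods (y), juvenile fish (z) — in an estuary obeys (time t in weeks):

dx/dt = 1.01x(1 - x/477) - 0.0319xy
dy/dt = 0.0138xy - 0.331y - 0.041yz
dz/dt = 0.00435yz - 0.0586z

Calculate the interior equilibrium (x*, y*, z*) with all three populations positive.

From dz/dt = 0: 0.00435y* = 0.0586, so y* = 13.5.
From dx/dt = 0: 1.01(1 - x*/477) = 0.0319·13.5, giving x* = 477·(1 - 0.425) = 274.
From dy/dt = 0: 0.0138·274 - 0.331 = 0.041z*, so z* = 3.45/0.041 = 84.2.

x* ≈ 274, y* ≈ 13.5, z* ≈ 84.2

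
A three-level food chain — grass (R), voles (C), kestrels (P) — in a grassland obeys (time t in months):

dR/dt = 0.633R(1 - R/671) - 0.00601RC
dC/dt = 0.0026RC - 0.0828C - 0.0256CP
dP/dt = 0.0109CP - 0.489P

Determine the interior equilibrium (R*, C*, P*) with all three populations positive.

R* ≈ 385, C* ≈ 44.9, P* ≈ 35.9

From dP/dt = 0: 0.0109C* = 0.489, so C* = 44.9.
From dR/dt = 0: 0.633(1 - R*/671) = 0.00601·44.9, giving R* = 671·(1 - 0.426) = 385.
From dC/dt = 0: 0.0026·385 - 0.0828 = 0.0256P*, so P* = 0.919/0.0256 = 35.9.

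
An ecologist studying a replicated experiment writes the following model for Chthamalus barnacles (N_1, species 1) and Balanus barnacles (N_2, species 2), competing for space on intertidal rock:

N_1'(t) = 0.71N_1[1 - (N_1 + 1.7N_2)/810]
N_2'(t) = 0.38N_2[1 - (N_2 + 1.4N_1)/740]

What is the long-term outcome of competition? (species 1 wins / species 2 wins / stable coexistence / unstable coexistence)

unstable coexistence (outcome depends on initial conditions)

Compare the nullcline intercepts: K1/α12 = 810/1.7 = 476 < K2 = 740; K2/α21 = 740/1.4 = 529 < K1 = 810.
Since both are reversed, neither can invade when rare; the interior point is a saddle.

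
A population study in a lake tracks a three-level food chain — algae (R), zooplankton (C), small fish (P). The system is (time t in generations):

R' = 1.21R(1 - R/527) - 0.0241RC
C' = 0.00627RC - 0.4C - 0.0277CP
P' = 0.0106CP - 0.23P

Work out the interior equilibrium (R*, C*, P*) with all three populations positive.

R* ≈ 299, C* ≈ 21.7, P* ≈ 53.3

From dP/dt = 0: 0.0106C* = 0.23, so C* = 21.7.
From dR/dt = 0: 1.21(1 - R*/527) = 0.0241·21.7, giving R* = 527·(1 - 0.432) = 299.
From dC/dt = 0: 0.00627·299 - 0.4 = 0.0277P*, so P* = 1.48/0.0277 = 53.3.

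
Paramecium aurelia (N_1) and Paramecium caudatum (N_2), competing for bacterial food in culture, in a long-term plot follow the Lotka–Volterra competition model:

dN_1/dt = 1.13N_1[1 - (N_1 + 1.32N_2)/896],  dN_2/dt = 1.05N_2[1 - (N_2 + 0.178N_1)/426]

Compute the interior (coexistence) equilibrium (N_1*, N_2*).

N_1* ≈ 436, N_2* ≈ 348

Setting both brackets to zero gives the nullclines N_1 + 1.32N_2 = 896 and 0.178N_1 + N_2 = 426.
Substituting N_2 = 426 - 0.178N_1 into the first: N_1(1 - 1.32·0.178) = 896 - 1.32·426.
So N_1* = 334/0.765 = 436, and then N_2* = 426 - 0.178·436 = 348.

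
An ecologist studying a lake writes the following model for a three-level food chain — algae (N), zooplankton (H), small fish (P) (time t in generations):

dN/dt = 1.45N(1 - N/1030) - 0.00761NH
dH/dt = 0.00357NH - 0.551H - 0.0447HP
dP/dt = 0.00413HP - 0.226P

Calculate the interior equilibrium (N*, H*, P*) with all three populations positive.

From dP/dt = 0: 0.00413H* = 0.226, so H* = 54.7.
From dN/dt = 0: 1.45(1 - N*/1030) = 0.00761·54.7, giving N* = 1030·(1 - 0.287) = 734.
From dH/dt = 0: 0.00357·734 - 0.551 = 0.0447P*, so P* = 2.07/0.0447 = 46.3.

N* ≈ 734, H* ≈ 54.7, P* ≈ 46.3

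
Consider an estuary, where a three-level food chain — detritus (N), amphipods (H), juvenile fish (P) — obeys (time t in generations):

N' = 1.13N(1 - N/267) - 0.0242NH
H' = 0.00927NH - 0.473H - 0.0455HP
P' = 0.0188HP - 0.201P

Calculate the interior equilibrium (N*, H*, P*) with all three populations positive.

From dP/dt = 0: 0.0188H* = 0.201, so H* = 10.7.
From dN/dt = 0: 1.13(1 - N*/267) = 0.0242·10.7, giving N* = 267·(1 - 0.229) = 206.
From dH/dt = 0: 0.00927·206 - 0.473 = 0.0455P*, so P* = 1.44/0.0455 = 31.5.

N* ≈ 206, H* ≈ 10.7, P* ≈ 31.5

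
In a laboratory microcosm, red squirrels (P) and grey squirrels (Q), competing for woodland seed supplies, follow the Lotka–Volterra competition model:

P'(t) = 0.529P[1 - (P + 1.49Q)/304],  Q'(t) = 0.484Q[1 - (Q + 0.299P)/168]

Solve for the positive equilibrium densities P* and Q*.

P* ≈ 96.8, Q* ≈ 139

Setting both brackets to zero gives the nullclines P + 1.49Q = 304 and 0.299P + Q = 168.
Substituting Q = 168 - 0.299P into the first: P(1 - 1.49·0.299) = 304 - 1.49·168.
So P* = 53.7/0.554 = 96.8, and then Q* = 168 - 0.299·96.8 = 139.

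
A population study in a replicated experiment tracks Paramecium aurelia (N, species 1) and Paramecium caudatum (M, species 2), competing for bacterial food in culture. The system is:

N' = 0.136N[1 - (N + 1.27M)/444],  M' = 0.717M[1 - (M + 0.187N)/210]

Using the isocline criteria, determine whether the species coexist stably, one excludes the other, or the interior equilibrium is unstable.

stable coexistence

Compare the nullcline intercepts: K1/α12 = 444/1.27 = 350 > K2 = 210; K2/α21 = 210/0.187 = 1120 > K1 = 444.
Since both inequalities hold, each species can invade when rare, so the interior equilibrium is stable.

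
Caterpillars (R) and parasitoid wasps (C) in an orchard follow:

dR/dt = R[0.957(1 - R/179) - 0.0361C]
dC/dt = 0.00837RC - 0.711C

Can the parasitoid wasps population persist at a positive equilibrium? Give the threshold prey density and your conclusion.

Threshold R = 84.9; K > 84.9, so yes, the predator persists.

The predator equation gives dC/dt > 0 only when R > 0.711/0.00837 = 84.9.
Without the predator, R → K = 179. Since 179 > 84.9, the predator can invade and persist.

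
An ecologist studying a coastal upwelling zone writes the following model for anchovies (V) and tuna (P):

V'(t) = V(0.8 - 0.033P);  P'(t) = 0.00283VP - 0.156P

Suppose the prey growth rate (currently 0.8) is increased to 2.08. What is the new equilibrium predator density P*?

P* ≈ 63

At the interior fixed point, setting dV/dt = 0 with V > 0 fixes P* = (prey growth rate)/(VP coefficient) — independent of the other coefficients.
With the change, P* = 2.08/0.033 = 63; it rises from 24.2.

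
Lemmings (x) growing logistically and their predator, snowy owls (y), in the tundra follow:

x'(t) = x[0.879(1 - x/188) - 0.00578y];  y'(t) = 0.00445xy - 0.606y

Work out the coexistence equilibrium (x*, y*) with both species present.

x* ≈ 136, y* ≈ 41.9

From dy/dt = 0 with y > 0: 0.00445x* = 0.606, so x* = 136.
Substitute into dx/dt = 0: 0.879(1 - 136/188) = 0.00578y*.
The bracket is 0.276, giving y* = 0.242/0.00578 = 41.9.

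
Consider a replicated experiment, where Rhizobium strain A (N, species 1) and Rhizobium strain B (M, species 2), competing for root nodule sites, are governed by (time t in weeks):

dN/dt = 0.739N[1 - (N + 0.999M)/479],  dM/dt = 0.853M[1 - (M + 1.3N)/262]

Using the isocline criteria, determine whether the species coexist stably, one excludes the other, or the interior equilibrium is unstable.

species 1 excludes species 2

Compare the nullcline intercepts: K1/α12 = 479/0.999 = 479 > K2 = 262; K2/α21 = 262/1.3 = 202 < K1 = 479.
Since the inequalities point opposite ways, species 1 can invade but species 2 cannot.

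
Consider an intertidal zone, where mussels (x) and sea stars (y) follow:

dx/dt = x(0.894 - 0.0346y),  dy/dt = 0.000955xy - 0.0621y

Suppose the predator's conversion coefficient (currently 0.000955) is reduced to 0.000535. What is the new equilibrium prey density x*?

x* ≈ 116

At the interior fixed point, setting dy/dt = 0 with y > 0 fixes x* = (predator death rate)/(xy coefficient) — independent of the other coefficients.
With the change, x* = 0.0621/0.000535 = 116; it rises from 65.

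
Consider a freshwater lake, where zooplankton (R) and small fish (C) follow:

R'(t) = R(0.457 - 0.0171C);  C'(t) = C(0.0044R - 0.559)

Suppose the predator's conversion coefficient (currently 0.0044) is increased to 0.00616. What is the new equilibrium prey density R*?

R* ≈ 90.7

At the interior fixed point, setting dC/dt = 0 with C > 0 fixes R* = (predator death rate)/(RC coefficient) — independent of the other coefficients.
With the change, R* = 0.559/0.00616 = 90.7; it falls from 127.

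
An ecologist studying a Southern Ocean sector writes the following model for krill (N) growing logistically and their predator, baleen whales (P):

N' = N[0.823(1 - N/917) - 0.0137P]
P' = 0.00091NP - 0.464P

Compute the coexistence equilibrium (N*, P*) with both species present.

From dP/dt = 0 with P > 0: 0.00091N* = 0.464, so N* = 510.
Substitute into dN/dt = 0: 0.823(1 - 510/917) = 0.0137P*.
The bracket is 0.444, giving P* = 0.365/0.0137 = 26.7.

N* ≈ 510, P* ≈ 26.7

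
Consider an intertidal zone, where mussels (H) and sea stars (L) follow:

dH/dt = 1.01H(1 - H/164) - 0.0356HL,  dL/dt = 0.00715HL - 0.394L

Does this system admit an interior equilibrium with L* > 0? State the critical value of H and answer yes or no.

The predator equation gives dL/dt > 0 only when H > 0.394/0.00715 = 55.1.
Without the predator, H → K = 164. Since 164 > 55.1, the predator can invade and persist.

Threshold H = 55.1; K > 55.1, so yes, the predator persists.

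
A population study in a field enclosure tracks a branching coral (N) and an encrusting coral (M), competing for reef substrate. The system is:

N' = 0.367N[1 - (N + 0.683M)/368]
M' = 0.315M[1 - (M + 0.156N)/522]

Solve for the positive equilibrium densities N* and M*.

N* ≈ 12.8, M* ≈ 520

Setting both brackets to zero gives the nullclines N + 0.683M = 368 and 0.156N + M = 522.
Substituting M = 522 - 0.156N into the first: N(1 - 0.683·0.156) = 368 - 0.683·522.
So N* = 11.5/0.893 = 12.8, and then M* = 522 - 0.156·12.8 = 520.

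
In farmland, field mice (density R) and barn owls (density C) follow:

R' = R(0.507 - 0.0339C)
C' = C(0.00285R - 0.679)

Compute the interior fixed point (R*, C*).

Set dC/dt = 0 with C > 0: 0.00285R - 0.679 = 0, so R* = 0.679/0.00285 = 238.
Set dR/dt = 0 with R > 0: 0.507 - 0.0339C = 0, so C* = 0.507/0.0339 = 15.

R* ≈ 238, C* ≈ 15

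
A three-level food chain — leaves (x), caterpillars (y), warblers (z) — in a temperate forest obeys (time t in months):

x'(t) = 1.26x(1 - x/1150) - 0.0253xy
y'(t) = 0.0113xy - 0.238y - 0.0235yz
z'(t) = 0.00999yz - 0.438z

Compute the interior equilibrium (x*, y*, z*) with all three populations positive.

From dz/dt = 0: 0.00999y* = 0.438, so y* = 43.8.
From dx/dt = 0: 1.26(1 - x*/1150) = 0.0253·43.8, giving x* = 1150·(1 - 0.88) = 138.
From dy/dt = 0: 0.0113·138 - 0.238 = 0.0235z*, so z* = 1.32/0.0235 = 56.

x* ≈ 138, y* ≈ 43.8, z* ≈ 56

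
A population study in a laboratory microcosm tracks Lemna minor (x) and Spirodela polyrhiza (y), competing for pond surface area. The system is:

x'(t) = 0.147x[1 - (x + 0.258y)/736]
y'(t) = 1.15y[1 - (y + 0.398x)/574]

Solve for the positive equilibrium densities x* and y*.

Setting both brackets to zero gives the nullclines x + 0.258y = 736 and 0.398x + y = 574.
Substituting y = 574 - 0.398x into the first: x(1 - 0.258·0.398) = 736 - 0.258·574.
So x* = 588/0.897 = 655, and then y* = 574 - 0.398·655 = 313.

x* ≈ 655, y* ≈ 313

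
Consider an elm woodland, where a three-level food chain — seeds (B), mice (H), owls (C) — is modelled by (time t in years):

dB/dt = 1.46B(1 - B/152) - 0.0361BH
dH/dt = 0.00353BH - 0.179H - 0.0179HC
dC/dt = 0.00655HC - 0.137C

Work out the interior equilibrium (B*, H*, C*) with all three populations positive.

B* ≈ 73.4, H* ≈ 20.9, C* ≈ 4.47

From dC/dt = 0: 0.00655H* = 0.137, so H* = 20.9.
From dB/dt = 0: 1.46(1 - B*/152) = 0.0361·20.9, giving B* = 152·(1 - 0.517) = 73.4.
From dH/dt = 0: 0.00353·73.4 - 0.179 = 0.0179C*, so C* = 0.0801/0.0179 = 4.47.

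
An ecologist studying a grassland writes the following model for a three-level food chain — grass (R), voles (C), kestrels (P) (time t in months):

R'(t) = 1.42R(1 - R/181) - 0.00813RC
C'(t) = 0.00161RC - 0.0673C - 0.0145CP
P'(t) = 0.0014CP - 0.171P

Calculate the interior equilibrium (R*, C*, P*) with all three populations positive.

R* ≈ 54.4, C* ≈ 122, P* ≈ 1.4

From dP/dt = 0: 0.0014C* = 0.171, so C* = 122.
From dR/dt = 0: 1.42(1 - R*/181) = 0.00813·122, giving R* = 181·(1 - 0.699) = 54.4.
From dC/dt = 0: 0.00161·54.4 - 0.0673 = 0.0145P*, so P* = 0.0203/0.0145 = 1.4.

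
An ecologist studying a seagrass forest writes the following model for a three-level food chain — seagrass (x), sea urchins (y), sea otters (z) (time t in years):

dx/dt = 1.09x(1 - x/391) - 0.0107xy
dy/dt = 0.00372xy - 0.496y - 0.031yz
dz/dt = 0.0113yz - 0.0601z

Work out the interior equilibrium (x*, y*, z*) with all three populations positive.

x* ≈ 371, y* ≈ 5.32, z* ≈ 28.5

From dz/dt = 0: 0.0113y* = 0.0601, so y* = 5.32.
From dx/dt = 0: 1.09(1 - x*/391) = 0.0107·5.32, giving x* = 391·(1 - 0.0522) = 371.
From dy/dt = 0: 0.00372·371 - 0.496 = 0.031z*, so z* = 0.883/0.031 = 28.5.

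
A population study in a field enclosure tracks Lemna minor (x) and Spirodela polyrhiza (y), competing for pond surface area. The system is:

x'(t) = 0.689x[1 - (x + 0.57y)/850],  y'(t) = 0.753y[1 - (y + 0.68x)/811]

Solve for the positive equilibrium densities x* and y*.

Setting both brackets to zero gives the nullclines x + 0.57y = 850 and 0.68x + y = 811.
Substituting y = 811 - 0.68x into the first: x(1 - 0.57·0.68) = 850 - 0.57·811.
So x* = 388/0.612 = 633, and then y* = 811 - 0.68·633 = 380.

x* ≈ 633, y* ≈ 380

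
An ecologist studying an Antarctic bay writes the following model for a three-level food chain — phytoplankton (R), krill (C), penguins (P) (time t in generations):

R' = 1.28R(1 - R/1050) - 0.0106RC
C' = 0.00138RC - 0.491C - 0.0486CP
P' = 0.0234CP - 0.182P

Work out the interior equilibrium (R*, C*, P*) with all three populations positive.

From dP/dt = 0: 0.0234C* = 0.182, so C* = 7.78.
From dR/dt = 0: 1.28(1 - R*/1050) = 0.0106·7.78, giving R* = 1050·(1 - 0.0644) = 982.
From dC/dt = 0: 0.00138·982 - 0.491 = 0.0486P*, so P* = 0.865/0.0486 = 17.8.

R* ≈ 982, C* ≈ 7.78, P* ≈ 17.8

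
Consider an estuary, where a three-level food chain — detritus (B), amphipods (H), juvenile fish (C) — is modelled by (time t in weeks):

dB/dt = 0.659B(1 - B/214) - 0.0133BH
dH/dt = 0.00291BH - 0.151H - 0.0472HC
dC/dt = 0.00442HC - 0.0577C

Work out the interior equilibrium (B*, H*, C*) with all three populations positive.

B* ≈ 158, H* ≈ 13.1, C* ≈ 6.52

From dC/dt = 0: 0.00442H* = 0.0577, so H* = 13.1.
From dB/dt = 0: 0.659(1 - B*/214) = 0.0133·13.1, giving B* = 214·(1 - 0.263) = 158.
From dH/dt = 0: 0.00291·158 - 0.151 = 0.0472C*, so C* = 0.308/0.0472 = 6.52.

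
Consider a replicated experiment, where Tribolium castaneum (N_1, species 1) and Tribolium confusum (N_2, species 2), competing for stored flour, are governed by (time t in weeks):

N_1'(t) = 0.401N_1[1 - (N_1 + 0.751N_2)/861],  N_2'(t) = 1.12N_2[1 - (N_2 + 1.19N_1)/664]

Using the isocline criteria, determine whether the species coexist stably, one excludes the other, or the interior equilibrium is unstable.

Compare the nullcline intercepts: K1/α12 = 861/0.751 = 1150 > K2 = 664; K2/α21 = 664/1.19 = 558 < K1 = 861.
Since the inequalities point opposite ways, species 1 can invade but species 2 cannot.

species 1 excludes species 2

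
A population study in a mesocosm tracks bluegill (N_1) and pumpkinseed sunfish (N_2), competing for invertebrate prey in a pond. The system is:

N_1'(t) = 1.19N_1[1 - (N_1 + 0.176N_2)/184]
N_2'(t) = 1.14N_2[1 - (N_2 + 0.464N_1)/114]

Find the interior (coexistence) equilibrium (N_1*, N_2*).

N_1* ≈ 179, N_2* ≈ 31.2

Setting both brackets to zero gives the nullclines N_1 + 0.176N_2 = 184 and 0.464N_1 + N_2 = 114.
Substituting N_2 = 114 - 0.464N_1 into the first: N_1(1 - 0.176·0.464) = 184 - 0.176·114.
So N_1* = 164/0.918 = 179, and then N_2* = 114 - 0.464·179 = 31.2.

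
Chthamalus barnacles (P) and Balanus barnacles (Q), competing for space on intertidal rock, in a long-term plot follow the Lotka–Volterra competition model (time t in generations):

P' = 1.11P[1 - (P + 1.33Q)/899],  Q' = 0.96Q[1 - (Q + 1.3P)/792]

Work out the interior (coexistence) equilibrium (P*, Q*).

P* ≈ 212, Q* ≈ 517

Setting both brackets to zero gives the nullclines P + 1.33Q = 899 and 1.3P + Q = 792.
Substituting Q = 792 - 1.3P into the first: P(1 - 1.33·1.3) = 899 - 1.33·792.
So P* = -154/-0.729 = 212, and then Q* = 792 - 1.3·212 = 517.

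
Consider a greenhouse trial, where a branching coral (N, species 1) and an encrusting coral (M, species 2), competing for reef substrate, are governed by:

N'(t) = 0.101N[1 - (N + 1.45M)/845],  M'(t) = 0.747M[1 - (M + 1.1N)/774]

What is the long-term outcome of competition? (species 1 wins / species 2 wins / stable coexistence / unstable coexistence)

unstable coexistence (outcome depends on initial conditions)

Compare the nullcline intercepts: K1/α12 = 845/1.45 = 583 < K2 = 774; K2/α21 = 774/1.1 = 704 < K1 = 845.
Since both are reversed, neither can invade when rare; the interior point is a saddle.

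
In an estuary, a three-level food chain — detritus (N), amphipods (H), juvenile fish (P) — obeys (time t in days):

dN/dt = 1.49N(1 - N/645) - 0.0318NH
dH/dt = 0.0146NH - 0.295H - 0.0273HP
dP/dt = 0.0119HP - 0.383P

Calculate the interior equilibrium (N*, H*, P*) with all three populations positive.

From dP/dt = 0: 0.0119H* = 0.383, so H* = 32.2.
From dN/dt = 0: 1.49(1 - N*/645) = 0.0318·32.2, giving N* = 645·(1 - 0.687) = 202.
From dH/dt = 0: 0.0146·202 - 0.295 = 0.0273P*, so P* = 2.65/0.0273 = 97.2.

N* ≈ 202, H* ≈ 32.2, P* ≈ 97.2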